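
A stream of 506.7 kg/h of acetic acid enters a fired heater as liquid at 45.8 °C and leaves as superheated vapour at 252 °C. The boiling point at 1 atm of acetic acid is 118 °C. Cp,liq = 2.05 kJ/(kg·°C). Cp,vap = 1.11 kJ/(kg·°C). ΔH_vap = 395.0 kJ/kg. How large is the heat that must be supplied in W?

Q = 97400 W

liquid 45.8→118 °C: 148.01 kJ/kg
vaporisation at 118 °C: 395 kJ/kg
vapour 118→252 °C: 148.74 kJ/kg
Δh = 148.01 + 395 + 148.74 = 691.75 kJ/kg
Q = ṁ·Δh = 506.7 kg/h × 691.75 kJ/kg = 350510 kJ/h
|Q| = 97.364 kW = 97364 W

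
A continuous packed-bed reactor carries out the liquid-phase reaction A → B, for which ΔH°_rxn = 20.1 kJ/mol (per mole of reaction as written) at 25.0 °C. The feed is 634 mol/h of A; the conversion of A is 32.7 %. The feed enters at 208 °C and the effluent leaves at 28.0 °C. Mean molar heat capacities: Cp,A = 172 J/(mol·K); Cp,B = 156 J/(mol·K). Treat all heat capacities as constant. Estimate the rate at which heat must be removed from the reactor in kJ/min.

Q_out = 258 kJ/min

Extent of reaction ξ = 0.327 × 634 = 207.32 mol/h
Reaction term: ξ·ΔH°_rxn = 207.32 × 20.1 = 4167.1 kJ/h
Sensible, feed 208→25 °C: -19956 kJ/h
Outlet flows (mol/h): A 426.68, B 207.32
Sensible, products 25→28.0 °C: 317.19 kJ/h
Q = ΔH = -15471 kJ/h = -4.2976 kW
Heat removed = 257.86 kJ/min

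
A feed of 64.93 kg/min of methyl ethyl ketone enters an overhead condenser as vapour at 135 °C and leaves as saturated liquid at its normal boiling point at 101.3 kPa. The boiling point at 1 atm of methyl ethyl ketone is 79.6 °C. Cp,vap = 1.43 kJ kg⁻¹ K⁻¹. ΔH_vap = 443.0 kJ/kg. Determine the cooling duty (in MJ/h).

vapour 135→79.6 °C: -79.222 kJ/kg
condensation at 79.6 °C: -443 kJ/kg
Δh = -79.222 + -443 = -522.22 kJ/kg
Q = ṁ·Δh = 64.93 kg/min × -522.22 kJ/kg = -33908 kJ/min
|Q| = 565.13 kW = 2034.5 MJ/h

Q_c = 2030 MJ/h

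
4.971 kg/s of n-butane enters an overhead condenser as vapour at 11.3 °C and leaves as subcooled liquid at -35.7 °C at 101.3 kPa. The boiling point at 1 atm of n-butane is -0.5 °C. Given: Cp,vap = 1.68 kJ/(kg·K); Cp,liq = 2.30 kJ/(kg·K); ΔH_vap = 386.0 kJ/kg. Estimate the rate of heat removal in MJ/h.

Q_c = 8710 MJ/h

vapour 11.3→-0.5 °C: -19.824 kJ/kg
condensation at -0.5 °C: -386 kJ/kg
liquid -0.5→-35.7 °C: -80.96 kJ/kg
Δh = -19.824 + -386 + -80.96 = -486.78 kJ/kg
Q = ṁ·Δh = 4.971 kg/s × -486.78 kJ/kg = -2419.8 kJ/s
|Q| = 2419.8 kW = 8711.3 MJ/h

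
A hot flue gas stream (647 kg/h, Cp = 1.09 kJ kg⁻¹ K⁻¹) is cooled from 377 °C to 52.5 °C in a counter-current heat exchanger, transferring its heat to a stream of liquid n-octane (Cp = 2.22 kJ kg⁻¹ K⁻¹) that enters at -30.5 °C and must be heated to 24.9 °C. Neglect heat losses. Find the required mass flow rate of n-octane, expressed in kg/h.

Heat released by hot stream: Q = 647 × 1.09 × (377 − 52.5) = 228850 kJ/h
Energy balance on cold side (adiabatic exchanger): Q = ṁ_c·Cp_c·(T_c,out − T_c,in)
ṁ_c = 228850 / [2.22 × (24.9 − -30.5)] = 1860.7 kg/h

ṁ_c = 1860 kg/h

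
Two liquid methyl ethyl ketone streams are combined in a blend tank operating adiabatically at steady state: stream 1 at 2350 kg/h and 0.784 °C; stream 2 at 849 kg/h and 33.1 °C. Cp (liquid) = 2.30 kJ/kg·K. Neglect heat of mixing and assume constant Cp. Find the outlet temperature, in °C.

Energy balance with Q = 0: Σ ṁᵢCp,ᵢ(T_out − Tᵢ) = 0
Σ ṁᵢCp,ᵢTᵢ = 2350×2.30×0.784 + 849×2.30×33.1 = 68872
Σ ṁᵢCp,ᵢ = 2350×2.30 + 849×2.30 = 7357.7
T_out = 68872 / 7357.7 = 9.3605 °C

T_out = 9.36 °C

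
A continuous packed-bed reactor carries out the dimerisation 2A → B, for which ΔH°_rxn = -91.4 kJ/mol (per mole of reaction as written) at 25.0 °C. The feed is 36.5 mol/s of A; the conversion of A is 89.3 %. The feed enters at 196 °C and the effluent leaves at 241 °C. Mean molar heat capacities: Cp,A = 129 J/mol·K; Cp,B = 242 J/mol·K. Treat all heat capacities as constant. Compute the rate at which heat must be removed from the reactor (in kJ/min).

Q_out = 80000 kJ/min

Extent of reaction ξ = 0.893 × 36.5 / 2 = 16.297 mol/s
Reaction term: ξ·ΔH°_rxn = 16.297 × -91.4 = -1489.6 kJ/s
Sensible, feed 196→25 °C: -805.15 kJ/s
Outlet flows (mol/s): A 3.9055, B 16.297
Sensible, products 25→241 °C: 960.71 kJ/s
Q = ΔH = -1334 kJ/s = -1334 kW
Heat removed = 80041 kJ/min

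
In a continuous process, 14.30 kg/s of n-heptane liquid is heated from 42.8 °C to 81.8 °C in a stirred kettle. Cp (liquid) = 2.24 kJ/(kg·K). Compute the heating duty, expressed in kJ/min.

Q = ṁ·Cp·ΔT = 14.30 × 2.24 × (81.8 − 42.8) = 1249.2 kJ/s
Heating duty = 74955 kJ/min

Q = 75000 kJ/min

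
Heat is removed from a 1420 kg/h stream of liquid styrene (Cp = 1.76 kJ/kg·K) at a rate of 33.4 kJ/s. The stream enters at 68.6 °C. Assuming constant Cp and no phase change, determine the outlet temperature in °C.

Q = 33.4 kJ/s = 120240 kJ/h
ΔT = Q/(ṁ·Cp) = 120240/(1420×1.76) = 48.111 K
T_out = 68.6 − 48.111 = 20.489 °C

T_out = 20.5 °C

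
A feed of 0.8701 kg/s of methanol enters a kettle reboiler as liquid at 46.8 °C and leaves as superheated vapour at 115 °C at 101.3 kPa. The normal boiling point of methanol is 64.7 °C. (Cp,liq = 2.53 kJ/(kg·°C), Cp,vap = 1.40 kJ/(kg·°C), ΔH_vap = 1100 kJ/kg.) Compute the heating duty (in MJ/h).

liquid 46.8→64.7 °C: 45.287 kJ/kg
vaporisation at 64.7 °C: 1100 kJ/kg
vapour 64.7→115 °C: 70.42 kJ/kg
Δh = 45.287 + 1100 + 70.42 = 1215.7 kJ/kg
Q = ṁ·Δh = 0.8701 kg/s × 1215.7 kJ/kg = 1057.8 kJ/s
|Q| = 1057.8 kW = 3808 MJ/h

Q = 3810 MJ/h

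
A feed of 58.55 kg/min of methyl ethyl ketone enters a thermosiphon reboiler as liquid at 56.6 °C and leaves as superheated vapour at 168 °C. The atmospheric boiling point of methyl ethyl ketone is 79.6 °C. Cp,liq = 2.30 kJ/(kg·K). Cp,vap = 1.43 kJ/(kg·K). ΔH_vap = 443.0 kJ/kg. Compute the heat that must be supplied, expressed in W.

liquid 56.6→79.6 °C: 52.9 kJ/kg
vaporisation at 79.6 °C: 443 kJ/kg
vapour 79.6→168 °C: 126.41 kJ/kg
Δh = 52.9 + 443 + 126.41 = 622.31 kJ/kg
Q = ṁ·Δh = 58.55 kg/min × 622.31 kJ/kg = 36436 kJ/min
|Q| = 607.27 kW = 607270 W

Q = 607000 W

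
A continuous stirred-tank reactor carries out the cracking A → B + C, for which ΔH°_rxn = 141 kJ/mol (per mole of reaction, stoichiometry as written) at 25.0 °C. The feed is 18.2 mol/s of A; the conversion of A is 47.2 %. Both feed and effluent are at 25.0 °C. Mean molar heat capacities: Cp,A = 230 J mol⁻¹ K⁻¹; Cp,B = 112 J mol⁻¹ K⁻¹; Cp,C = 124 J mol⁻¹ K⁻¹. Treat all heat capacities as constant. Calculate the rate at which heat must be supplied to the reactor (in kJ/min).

Q_in = 72700 kJ/min

Extent of reaction ξ = 0.472 × 18.2 = 8.5904 mol/s
Reaction term: ξ·ΔH°_rxn = 8.5904 × 141 = 1211.2 kJ/s
Q = ΔH = 1211.2 kJ/s = 1211.2 kW
Heat supplied = 72675 kJ/min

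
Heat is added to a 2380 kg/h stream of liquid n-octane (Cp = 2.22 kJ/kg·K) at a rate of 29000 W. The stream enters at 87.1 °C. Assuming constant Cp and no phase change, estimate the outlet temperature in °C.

T_out = 107 °C

Q = 29000 W = 104400 kJ/h
ΔT = Q/(ṁ·Cp) = 104400/(2380×2.22) = 19.759 K
T_out = 87.1 + 19.759 = 106.86 °C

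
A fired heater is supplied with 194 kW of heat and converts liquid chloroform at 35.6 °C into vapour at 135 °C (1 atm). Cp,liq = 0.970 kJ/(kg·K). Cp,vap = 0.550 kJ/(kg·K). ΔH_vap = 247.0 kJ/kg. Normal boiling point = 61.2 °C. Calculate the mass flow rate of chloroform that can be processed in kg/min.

ṁ = 37.3 kg/min

Δh = 0.970×(61.2−35.6) + 247.0 + 0.550×(135−61.2) = 312.42 kJ/kg
Q = 194 kW = 194 kJ/s = 11640 kJ/min
ṁ = Q/Δh = 11640 / 312.42 = 37.257 kg/min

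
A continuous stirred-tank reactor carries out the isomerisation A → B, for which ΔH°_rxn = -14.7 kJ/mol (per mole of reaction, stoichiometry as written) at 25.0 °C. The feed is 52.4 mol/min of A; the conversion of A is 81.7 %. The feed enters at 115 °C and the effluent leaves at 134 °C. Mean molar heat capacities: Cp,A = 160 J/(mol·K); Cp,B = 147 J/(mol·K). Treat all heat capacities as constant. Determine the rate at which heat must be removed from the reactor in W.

Q_out = 8840 W

Extent of reaction ξ = 0.817 × 52.4 = 42.811 mol/min
Reaction term: ξ·ΔH°_rxn = 42.811 × -14.7 = -629.32 kJ/min
Sensible, feed 115→25 °C: -754.56 kJ/min
Outlet flows (mol/min): A 9.5892, B 42.811
Sensible, products 25→134 °C: 853.19 kJ/min
Q = ΔH = -530.69 kJ/min = -8.8448 kW
Heat removed = 8844.8 W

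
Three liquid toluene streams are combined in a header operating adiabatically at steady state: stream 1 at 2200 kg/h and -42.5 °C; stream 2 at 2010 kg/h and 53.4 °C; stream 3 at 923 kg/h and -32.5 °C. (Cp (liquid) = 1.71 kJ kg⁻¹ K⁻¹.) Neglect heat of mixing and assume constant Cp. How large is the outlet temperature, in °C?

T_out = -3.15 °C

Energy balance with Q = 0: Σ ṁᵢCp,ᵢ(T_out − Tᵢ) = 0
T_out = Σ ṁᵢCp,ᵢTᵢ / Σ ṁᵢCp,ᵢ
      = -27640 / 8777.4 = -3.1489 °C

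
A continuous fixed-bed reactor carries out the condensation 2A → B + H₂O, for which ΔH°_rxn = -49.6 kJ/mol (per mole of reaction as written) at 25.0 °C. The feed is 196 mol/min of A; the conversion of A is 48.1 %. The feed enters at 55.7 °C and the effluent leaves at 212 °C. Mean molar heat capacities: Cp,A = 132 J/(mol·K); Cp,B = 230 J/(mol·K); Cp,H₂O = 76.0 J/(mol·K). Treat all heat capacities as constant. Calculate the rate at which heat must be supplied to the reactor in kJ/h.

Q_in = 125000 kJ/h

Extent of reaction ξ = 0.481 × 196 / 2 = 47.138 mol/min
Reaction term: ξ·ΔH°_rxn = 47.138 × -49.6 = -2338 kJ/min
Sensible, feed 55.7→25 °C: -794.27 kJ/min
Outlet flows (mol/min): A 101.72, B 47.138, H₂O 47.138
Sensible, products 25→212 °C: 5208.3 kJ/min
Q = ΔH = 2076 kJ/min = 34.6 kW
Heat supplied = 124560 kJ/h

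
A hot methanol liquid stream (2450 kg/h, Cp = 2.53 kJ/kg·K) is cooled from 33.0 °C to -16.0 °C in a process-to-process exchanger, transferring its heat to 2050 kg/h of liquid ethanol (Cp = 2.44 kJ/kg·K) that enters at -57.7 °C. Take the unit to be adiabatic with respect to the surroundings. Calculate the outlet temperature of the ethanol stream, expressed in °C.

Heat released by hot stream: Q = 2450 × 2.53 × (33.0 − -16.0) = 303730 kJ/h
Energy balance on cold side (adiabatic exchanger): Q = ṁ_c·Cp_c·(T_c,out − T_c,in)
T_c,out = -57.7 + 303730/(2050 × 2.44) = 3.021 °C

T_c,out = 3.02 °C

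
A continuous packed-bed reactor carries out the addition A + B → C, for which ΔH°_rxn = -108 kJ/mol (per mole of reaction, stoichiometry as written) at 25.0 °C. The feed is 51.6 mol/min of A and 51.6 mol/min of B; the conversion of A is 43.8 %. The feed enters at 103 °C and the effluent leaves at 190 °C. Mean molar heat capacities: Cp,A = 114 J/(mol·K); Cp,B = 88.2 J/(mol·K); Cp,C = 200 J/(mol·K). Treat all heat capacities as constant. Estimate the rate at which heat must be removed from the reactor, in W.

Extent of reaction ξ = 0.438 × 51.6 = 22.601 mol/min
Reaction term: ξ·ΔH°_rxn = 22.601 × -108 = -2440.9 kJ/min
Sensible, feed 103→25 °C: -813.81 kJ/min
Outlet flows (mol/min): A 28.999, B 28.999, C 22.601
Sensible, products 25→190 °C: 1713.3 kJ/min
Q = ΔH = -1541.4 kJ/min = -25.69 kW
Heat removed = 25690 W

Q_out = 25700 W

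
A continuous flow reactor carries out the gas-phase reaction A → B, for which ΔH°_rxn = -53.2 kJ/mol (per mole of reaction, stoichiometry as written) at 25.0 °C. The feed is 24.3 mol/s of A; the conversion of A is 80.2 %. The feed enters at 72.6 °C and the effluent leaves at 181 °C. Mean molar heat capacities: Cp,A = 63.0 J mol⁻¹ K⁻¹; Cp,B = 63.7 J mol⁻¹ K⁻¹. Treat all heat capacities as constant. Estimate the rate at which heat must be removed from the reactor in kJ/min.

Extent of reaction ξ = 0.802 × 24.3 = 19.489 mol/s
Reaction term: ξ·ΔH°_rxn = 19.489 × -53.2 = -1036.8 kJ/s
Sensible, feed 72.6→25 °C: -72.871 kJ/s
Outlet flows (mol/s): A 4.8114, B 19.489
Sensible, products 25→181 °C: 240.95 kJ/s
Q = ΔH = -868.72 kJ/s = -868.72 kW
Heat removed = 52123 kJ/min

Q_out = 52100 kJ/min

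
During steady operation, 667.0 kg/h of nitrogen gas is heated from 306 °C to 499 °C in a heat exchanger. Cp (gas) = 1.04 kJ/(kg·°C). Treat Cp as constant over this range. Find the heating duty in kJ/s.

Q = ṁ·Cp·ΔT = 667.0 × 1.04 × (499 − 306) = 133880 kJ/h
Converting: 133880 / 3600 s = 37.189 kW

Q = 37.2 kJ/s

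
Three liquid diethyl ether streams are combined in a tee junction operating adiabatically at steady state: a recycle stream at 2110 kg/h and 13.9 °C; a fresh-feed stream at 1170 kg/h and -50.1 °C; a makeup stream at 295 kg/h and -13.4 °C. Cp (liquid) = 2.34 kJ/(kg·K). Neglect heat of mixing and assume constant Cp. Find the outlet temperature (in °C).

No heat crosses the boundary, so H_out = H_in.
T_out = Σ ṁᵢCp,ᵢTᵢ / Σ ṁᵢCp,ᵢ
      = -77784 / 8365.5 = -9.2982 °C

T_out = -9.30 °C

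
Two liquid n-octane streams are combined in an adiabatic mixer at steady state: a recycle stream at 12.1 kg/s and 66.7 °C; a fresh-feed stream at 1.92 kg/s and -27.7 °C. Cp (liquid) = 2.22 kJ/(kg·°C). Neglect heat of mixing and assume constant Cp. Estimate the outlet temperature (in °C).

Energy balance with Q = 0: Σ ṁᵢCp,ᵢ(T_out − Tᵢ) = 0
Σ ṁᵢCp,ᵢTᵢ = 12.1×2.22×66.7 + 1.92×2.22×-27.7 = 1673.6
Σ ṁᵢCp,ᵢ = 12.1×2.22 + 1.92×2.22 = 31.124
T_out = 1673.6 / 31.124 = 53.772 °C

T_out = 53.8 °C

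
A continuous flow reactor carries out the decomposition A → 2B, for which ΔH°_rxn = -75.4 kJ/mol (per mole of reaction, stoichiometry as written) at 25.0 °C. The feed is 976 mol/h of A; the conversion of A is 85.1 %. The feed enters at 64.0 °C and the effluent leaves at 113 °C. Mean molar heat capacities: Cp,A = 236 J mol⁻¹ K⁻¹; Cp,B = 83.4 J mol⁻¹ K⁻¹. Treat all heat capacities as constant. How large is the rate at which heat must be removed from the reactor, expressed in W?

Q_out = 15700 W

Extent of reaction ξ = 0.851 × 976 = 830.58 mol/h
Reaction term: ξ·ΔH°_rxn = 830.58 × -75.4 = -62625 kJ/h
Sensible, feed 64.0→25 °C: -8983.1 kJ/h
Outlet flows (mol/h): A 145.42, B 1661.2
Sensible, products 25→113 °C: 15212 kJ/h
Q = ΔH = -56397 kJ/h = -15.666 kW
Heat removed = 15666 W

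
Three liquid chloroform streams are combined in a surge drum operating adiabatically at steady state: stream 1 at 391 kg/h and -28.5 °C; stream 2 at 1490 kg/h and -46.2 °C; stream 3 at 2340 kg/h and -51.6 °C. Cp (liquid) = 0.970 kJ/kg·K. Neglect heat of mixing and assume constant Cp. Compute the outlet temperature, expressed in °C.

Energy balance with Q = 0: Σ ṁᵢCp,ᵢ(T_out − Tᵢ) = 0
T_out = Σ ṁᵢCp,ᵢTᵢ / Σ ṁᵢCp,ᵢ
      = -194700 / 4094.4 = -47.554 °C

T_out = -47.6 °C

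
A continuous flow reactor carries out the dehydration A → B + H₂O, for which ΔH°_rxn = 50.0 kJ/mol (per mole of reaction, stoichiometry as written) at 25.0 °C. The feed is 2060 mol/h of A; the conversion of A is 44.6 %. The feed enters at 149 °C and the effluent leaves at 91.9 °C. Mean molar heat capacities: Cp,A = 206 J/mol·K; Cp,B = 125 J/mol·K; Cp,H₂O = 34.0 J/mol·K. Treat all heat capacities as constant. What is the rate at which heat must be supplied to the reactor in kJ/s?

Q_in = 5.23 kJ/s

Extent of reaction ξ = 0.446 × 2060 = 918.76 mol/h
Reaction term: ξ·ΔH°_rxn = 918.76 × 50.0 = 45938 kJ/h
Sensible, feed 149→25 °C: -52621 kJ/h
Outlet flows (mol/h): A 1141.2, B 918.76, H₂O 918.76
Sensible, products 25→91.9 °C: 25501 kJ/h
Q = ΔH = 18818 kJ/h = 5.2273 kW
Heat supplied = 5.2273 kJ/s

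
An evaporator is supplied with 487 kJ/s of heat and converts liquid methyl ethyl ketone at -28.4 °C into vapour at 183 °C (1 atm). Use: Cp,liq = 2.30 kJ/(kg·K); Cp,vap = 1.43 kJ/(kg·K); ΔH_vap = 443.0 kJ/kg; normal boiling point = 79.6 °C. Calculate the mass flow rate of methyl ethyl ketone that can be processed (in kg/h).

ṁ = 2090 kg/h

Δh = 2.30×(79.6−-28.4) + 443.0 + 1.43×(183−79.6) = 839.26 kJ/kg
Q = 487 kJ/s = 487 kJ/s = 1.7532e+06 kJ/h
ṁ = Q/Δh = 1.7532e+06 / 839.26 = 2089 kg/h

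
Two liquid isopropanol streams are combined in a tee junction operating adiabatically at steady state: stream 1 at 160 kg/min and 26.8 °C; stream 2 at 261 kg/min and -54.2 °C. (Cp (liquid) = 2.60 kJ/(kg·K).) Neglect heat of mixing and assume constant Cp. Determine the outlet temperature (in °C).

Energy balance with Q = 0: Σ ṁᵢCp,ᵢ(T_out − Tᵢ) = 0
Σ ṁᵢCp,ᵢTᵢ = 160×2.60×26.8 + 261×2.60×-54.2 = -25631
Σ ṁᵢCp,ᵢ = 160×2.60 + 261×2.60 = 1094.6
T_out = -25631 / 1094.6 = -23.416 °C

T_out = -23.4 °C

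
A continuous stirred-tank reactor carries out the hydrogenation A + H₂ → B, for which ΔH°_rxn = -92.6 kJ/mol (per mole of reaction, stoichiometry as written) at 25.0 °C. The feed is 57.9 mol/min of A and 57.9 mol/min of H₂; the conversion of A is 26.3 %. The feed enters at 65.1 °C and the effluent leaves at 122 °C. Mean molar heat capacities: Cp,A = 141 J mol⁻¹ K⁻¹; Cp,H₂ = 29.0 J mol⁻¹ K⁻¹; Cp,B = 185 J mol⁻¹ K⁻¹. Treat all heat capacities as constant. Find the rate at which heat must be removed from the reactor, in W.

Q_out = 13800 W

Extent of reaction ξ = 0.263 × 57.9 = 15.228 mol/min
Reaction term: ξ·ΔH°_rxn = 15.228 × -92.6 = -1410.1 kJ/min
Sensible, feed 65.1→25 °C: -394.7 kJ/min
Outlet flows (mol/min): A 42.672, H₂ 42.672, B 15.228
Sensible, products 25→122 °C: 976.93 kJ/min
Q = ΔH = -827.86 kJ/min = -13.798 kW
Heat removed = 13798 W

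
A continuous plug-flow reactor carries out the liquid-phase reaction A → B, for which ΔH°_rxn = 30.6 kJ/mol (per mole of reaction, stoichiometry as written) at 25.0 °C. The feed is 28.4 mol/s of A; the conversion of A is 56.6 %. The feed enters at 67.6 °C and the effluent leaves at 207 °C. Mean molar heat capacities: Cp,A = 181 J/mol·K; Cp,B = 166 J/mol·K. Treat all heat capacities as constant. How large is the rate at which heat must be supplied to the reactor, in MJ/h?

Extent of reaction ξ = 0.566 × 28.4 = 16.074 mol/s
Reaction term: ξ·ΔH°_rxn = 16.074 × 30.6 = 491.88 kJ/s
Sensible, feed 67.6→25 °C: -218.98 kJ/s
Outlet flows (mol/s): A 12.326, B 16.074
Sensible, products 25→207 °C: 891.67 kJ/s
Q = ΔH = 1164.6 kJ/s = 1164.6 kW
Heat supplied = 4192.4 MJ/h

Q_in = 4190 MJ/h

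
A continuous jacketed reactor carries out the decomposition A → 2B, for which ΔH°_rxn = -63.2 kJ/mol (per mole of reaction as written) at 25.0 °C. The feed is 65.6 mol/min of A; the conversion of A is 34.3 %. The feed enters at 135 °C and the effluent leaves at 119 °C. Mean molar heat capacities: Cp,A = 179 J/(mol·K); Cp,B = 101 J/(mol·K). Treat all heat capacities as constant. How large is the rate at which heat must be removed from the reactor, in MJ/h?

Q_out = 93.7 MJ/h

Extent of reaction ξ = 0.343 × 65.6 = 22.501 mol/min
Reaction term: ξ·ΔH°_rxn = 22.501 × -63.2 = -1422.1 kJ/min
Sensible, feed 135→25 °C: -1291.7 kJ/min
Outlet flows (mol/min): A 43.099, B 45.002
Sensible, products 25→119 °C: 1152.4 kJ/min
Q = ΔH = -1561.3 kJ/min = -26.021 kW
Heat removed = 93.677 MJ/h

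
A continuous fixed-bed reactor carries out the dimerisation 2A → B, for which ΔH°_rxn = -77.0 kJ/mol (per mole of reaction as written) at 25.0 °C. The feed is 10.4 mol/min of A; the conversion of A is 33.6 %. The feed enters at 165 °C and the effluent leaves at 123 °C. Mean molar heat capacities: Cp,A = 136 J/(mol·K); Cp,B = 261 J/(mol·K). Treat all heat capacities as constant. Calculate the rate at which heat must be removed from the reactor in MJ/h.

Extent of reaction ξ = 0.336 × 10.4 / 2 = 1.7472 mol/min
Reaction term: ξ·ΔH°_rxn = 1.7472 × -77.0 = -134.53 kJ/min
Sensible, feed 165→25 °C: -198.02 kJ/min
Outlet flows (mol/min): A 6.9056, B 1.7472
Sensible, products 25→123 °C: 136.73 kJ/min
Q = ΔH = -195.82 kJ/min = -3.2637 kW
Heat removed = 11.749 MJ/h

Q_out = 11.7 MJ/h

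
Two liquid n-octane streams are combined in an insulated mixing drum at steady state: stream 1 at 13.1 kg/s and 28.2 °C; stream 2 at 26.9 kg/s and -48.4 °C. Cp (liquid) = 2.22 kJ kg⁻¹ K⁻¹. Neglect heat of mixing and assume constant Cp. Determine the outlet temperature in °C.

T_out = -23.3 °C

Energy balance with Q = 0: Σ ṁᵢCp,ᵢ(T_out − Tᵢ) = 0
Σ ṁᵢCp,ᵢTᵢ = 13.1×2.22×28.2 + 26.9×2.22×-48.4 = -2070.2
Σ ṁᵢCp,ᵢ = 13.1×2.22 + 26.9×2.22 = 88.8
T_out = -2070.2 / 88.8 = -23.313 °C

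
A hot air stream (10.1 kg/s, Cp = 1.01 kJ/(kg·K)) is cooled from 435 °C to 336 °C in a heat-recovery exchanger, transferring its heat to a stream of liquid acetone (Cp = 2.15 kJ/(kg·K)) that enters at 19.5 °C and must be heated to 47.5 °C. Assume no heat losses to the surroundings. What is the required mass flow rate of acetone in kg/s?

ṁ_c = 16.8 kg/s

Heat released by hot stream: Q = 10.1 × 1.01 × (435 − 336) = 1009.9 kJ/s
Energy balance on cold side (adiabatic exchanger): Q = ṁ_c·Cp_c·(T_c,out − T_c,in)
ṁ_c = 1009.9 / [2.15 × (47.5 − 19.5)] = 16.776 kg/s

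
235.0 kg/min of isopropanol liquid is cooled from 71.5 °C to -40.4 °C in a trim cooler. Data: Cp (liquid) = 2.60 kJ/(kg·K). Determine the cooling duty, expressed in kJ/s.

Q = ṁ·Cp·ΔT = 235.0 × 2.60 × (-40.4 − 71.5) = -68371 kJ/min
Converting: 68371 / 60 s = 1139.5 kW

Q_c = 1140 kJ/s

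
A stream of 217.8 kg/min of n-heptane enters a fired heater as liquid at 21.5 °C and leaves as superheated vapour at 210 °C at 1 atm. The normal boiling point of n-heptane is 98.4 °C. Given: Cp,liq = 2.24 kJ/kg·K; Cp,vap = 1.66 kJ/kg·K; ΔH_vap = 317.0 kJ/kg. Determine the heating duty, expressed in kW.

Q = 2450 kW

liquid 21.5→98.4 °C: 172.26 kJ/kg
vaporisation at 98.4 °C: 317 kJ/kg
vapour 98.4→210 °C: 185.26 kJ/kg
Δh = 172.26 + 317 + 185.26 = 674.51 kJ/kg
Q = ṁ·Δh = 217.8 kg/min × 674.51 kJ/kg = 146910 kJ/min
|Q| = 2448.5 kW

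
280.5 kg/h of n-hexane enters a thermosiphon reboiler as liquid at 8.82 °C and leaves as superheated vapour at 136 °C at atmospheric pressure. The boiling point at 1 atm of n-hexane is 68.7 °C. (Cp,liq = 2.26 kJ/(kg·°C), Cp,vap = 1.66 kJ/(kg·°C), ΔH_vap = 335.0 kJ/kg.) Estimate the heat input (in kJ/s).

Q = 45.4 kJ/s

liquid 8.82→68.7 °C: 135.33 kJ/kg
vaporisation at 68.7 °C: 335 kJ/kg
vapour 68.7→136 °C: 111.72 kJ/kg
Δh = 135.33 + 335 + 111.72 = 582.05 kJ/kg
Q = ṁ·Δh = 280.5 kg/h × 582.05 kJ/kg = 163260 kJ/h
|Q| = 45.351 kW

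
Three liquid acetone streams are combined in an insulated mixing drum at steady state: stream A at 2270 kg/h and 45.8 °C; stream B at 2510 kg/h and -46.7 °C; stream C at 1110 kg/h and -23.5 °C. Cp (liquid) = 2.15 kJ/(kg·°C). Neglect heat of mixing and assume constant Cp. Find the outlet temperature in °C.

Adiabatic, steady state ⇒ Σ ṁᵢCp,ᵢ(T_out − Tᵢ) = 0
Σ ṁᵢCp,ᵢTᵢ = 2270×2.15×45.8 + 2510×2.15×-46.7 + 1110×2.15×-23.5 = -84572
Σ ṁᵢCp,ᵢ = 2270×2.15 + 2510×2.15 + 1110×2.15 = 12664
T_out = -84572 / 12664 = -6.6784 °C

T_out = -6.68 °C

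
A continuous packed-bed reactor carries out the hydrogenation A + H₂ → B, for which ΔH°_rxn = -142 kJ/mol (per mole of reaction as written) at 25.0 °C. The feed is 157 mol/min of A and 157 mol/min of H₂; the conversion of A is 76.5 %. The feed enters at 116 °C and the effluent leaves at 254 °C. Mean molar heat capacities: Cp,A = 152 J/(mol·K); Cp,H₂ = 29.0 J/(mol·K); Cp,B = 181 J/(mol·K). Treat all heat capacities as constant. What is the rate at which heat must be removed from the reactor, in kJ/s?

Q_out = 219 kJ/s

Extent of reaction ξ = 0.765 × 157 = 120.11 mol/min
Reaction term: ξ·ΔH°_rxn = 120.11 × -142 = -17055 kJ/min
Sensible, feed 116→25 °C: -2585.9 kJ/min
Outlet flows (mol/min): A 36.895, H₂ 36.895, B 120.11
Sensible, products 25→254 °C: 6507.5 kJ/min
Q = ΔH = -13133 kJ/min = -218.89 kW
Heat removed = 218.89 kJ/s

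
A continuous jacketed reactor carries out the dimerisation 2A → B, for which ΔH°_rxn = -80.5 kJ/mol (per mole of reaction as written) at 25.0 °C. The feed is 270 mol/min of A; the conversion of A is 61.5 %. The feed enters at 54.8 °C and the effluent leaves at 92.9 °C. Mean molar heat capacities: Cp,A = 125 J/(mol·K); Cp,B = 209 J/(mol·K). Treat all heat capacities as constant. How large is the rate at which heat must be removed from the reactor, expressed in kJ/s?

Q_out = 93.8 kJ/s

Extent of reaction ξ = 0.615 × 270 / 2 = 83.025 mol/min
Reaction term: ξ·ΔH°_rxn = 83.025 × -80.5 = -6683.5 kJ/min
Sensible, feed 54.8→25 °C: -1005.7 kJ/min
Outlet flows (mol/min): A 103.95, B 83.025
Sensible, products 25→92.9 °C: 2060.5 kJ/min
Q = ΔH = -5628.8 kJ/min = -93.813 kW
Heat removed = 93.813 kJ/s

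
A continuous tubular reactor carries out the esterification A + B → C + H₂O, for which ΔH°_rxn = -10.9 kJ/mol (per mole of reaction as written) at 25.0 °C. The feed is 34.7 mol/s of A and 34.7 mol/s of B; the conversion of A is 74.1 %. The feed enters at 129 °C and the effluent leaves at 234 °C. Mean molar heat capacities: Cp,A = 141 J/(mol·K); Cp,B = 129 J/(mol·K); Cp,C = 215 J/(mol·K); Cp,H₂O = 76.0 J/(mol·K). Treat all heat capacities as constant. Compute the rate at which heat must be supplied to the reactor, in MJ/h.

Extent of reaction ξ = 0.741 × 34.7 = 25.713 mol/s
Reaction term: ξ·ΔH°_rxn = 25.713 × -10.9 = -280.27 kJ/s
Sensible, feed 129→25 °C: -974.38 kJ/s
Outlet flows (mol/s): A 8.9873, B 8.9873, C 25.713, H₂O 25.713
Sensible, products 25→234 °C: 2071 kJ/s
Q = ΔH = 816.33 kJ/s = 816.33 kW
Heat supplied = 2938.8 MJ/h

Q_in = 2940 MJ/h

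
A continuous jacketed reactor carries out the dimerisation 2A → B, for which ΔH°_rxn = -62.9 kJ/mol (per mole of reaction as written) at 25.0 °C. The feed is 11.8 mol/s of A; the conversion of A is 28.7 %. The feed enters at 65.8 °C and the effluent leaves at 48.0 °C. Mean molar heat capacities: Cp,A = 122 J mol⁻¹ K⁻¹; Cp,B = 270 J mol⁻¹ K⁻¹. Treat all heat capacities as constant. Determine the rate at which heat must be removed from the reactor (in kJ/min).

Q_out = 7870 kJ/min

Extent of reaction ξ = 0.287 × 11.8 / 2 = 1.6933 mol/s
Reaction term: ξ·ΔH°_rxn = 1.6933 × -62.9 = -106.51 kJ/s
Sensible, feed 65.8→25 °C: -58.736 kJ/s
Outlet flows (mol/s): A 8.4134, B 1.6933
Sensible, products 25→48.0 °C: 34.123 kJ/s
Q = ΔH = -131.12 kJ/s = -131.12 kW
Heat removed = 7867.3 kJ/min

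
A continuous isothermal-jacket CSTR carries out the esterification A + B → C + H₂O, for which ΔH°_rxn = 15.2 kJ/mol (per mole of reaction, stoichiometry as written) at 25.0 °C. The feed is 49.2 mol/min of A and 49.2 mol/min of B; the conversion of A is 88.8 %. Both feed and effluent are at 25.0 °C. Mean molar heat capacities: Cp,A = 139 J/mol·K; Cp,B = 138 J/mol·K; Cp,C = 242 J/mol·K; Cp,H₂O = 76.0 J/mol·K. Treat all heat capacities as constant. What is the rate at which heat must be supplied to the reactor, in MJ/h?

Q_in = 39.8 MJ/h

Extent of reaction ξ = 0.888 × 49.2 = 43.69 mol/min
Reaction term: ξ·ΔH°_rxn = 43.69 × 15.2 = 664.08 kJ/min
Q = ΔH = 664.08 kJ/min = 11.068 kW
Heat supplied = 39.845 MJ/h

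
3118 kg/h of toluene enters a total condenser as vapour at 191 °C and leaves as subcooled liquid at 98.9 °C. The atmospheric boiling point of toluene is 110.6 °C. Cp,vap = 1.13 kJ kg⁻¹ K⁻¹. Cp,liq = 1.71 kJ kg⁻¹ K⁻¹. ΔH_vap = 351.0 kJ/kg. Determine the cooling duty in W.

Q_c = 400000 W

vapour 191→110.6 °C: -90.852 kJ/kg
condensation at 110.6 °C: -351 kJ/kg
liquid 110.6→98.9 °C: -20.007 kJ/kg
Δh = -90.852 + -351 + -20.007 = -461.86 kJ/kg
Q = ṁ·Δh = 3118 kg/h × -461.86 kJ/kg = -1.4401e+06 kJ/h
|Q| = 400.02 kW = 400020 W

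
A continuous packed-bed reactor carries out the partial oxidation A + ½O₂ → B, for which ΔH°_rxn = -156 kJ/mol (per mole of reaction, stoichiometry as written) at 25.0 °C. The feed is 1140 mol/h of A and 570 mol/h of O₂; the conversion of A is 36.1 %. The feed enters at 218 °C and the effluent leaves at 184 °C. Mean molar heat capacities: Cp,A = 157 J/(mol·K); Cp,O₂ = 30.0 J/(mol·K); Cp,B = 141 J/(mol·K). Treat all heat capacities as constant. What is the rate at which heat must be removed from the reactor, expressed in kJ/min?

Q_out = 1210 kJ/min

Extent of reaction ξ = 0.361 × 1140 = 411.54 mol/h
Reaction term: ξ·ΔH°_rxn = 411.54 × -156 = -64200 kJ/h
Sensible, feed 218→25 °C: -37843 kJ/h
Outlet flows (mol/h): A 728.46, O₂ 364.23, B 411.54
Sensible, products 25→184 °C: 29148 kJ/h
Q = ΔH = -72895 kJ/h = -20.249 kW
Heat removed = 1214.9 kJ/min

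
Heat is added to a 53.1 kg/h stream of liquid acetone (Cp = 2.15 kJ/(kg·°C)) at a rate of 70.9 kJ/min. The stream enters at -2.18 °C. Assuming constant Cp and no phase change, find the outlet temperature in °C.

Q = 70.9 kJ/min = 4254 kJ/h
ΔT = Q/(ṁ·Cp) = 4254/(53.1×2.15) = 37.262 K
T_out = -2.18 + 37.262 = 35.082 °C

T_out = 35.1 °C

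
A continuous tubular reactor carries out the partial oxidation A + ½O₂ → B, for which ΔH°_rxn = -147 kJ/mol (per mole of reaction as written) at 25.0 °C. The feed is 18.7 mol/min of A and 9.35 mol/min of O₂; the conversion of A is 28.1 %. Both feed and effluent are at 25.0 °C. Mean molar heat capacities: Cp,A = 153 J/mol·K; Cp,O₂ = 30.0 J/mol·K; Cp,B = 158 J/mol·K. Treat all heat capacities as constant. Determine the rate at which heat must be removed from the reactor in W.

Q_out = 12900 W

Extent of reaction ξ = 0.281 × 18.7 = 5.2547 mol/min
Reaction term: ξ·ΔH°_rxn = 5.2547 × -147 = -772.44 kJ/min
Q = ΔH = -772.44 kJ/min = -12.874 kW
Heat removed = 12874 W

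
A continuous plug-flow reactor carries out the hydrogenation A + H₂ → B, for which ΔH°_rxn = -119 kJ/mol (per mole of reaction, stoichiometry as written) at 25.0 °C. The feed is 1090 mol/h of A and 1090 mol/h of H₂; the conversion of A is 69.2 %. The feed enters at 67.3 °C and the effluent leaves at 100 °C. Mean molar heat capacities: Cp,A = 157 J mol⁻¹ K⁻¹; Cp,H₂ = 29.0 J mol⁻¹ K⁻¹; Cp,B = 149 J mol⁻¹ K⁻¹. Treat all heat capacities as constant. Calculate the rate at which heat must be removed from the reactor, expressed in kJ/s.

Extent of reaction ξ = 0.692 × 1090 = 754.28 mol/h
Reaction term: ξ·ΔH°_rxn = 754.28 × -119 = -89759 kJ/h
Sensible, feed 67.3→25 °C: -8575.9 kJ/h
Outlet flows (mol/h): A 335.72, H₂ 335.72, B 754.28
Sensible, products 25→100 °C: 13112 kJ/h
Q = ΔH = -85223 kJ/h = -23.673 kW
Heat removed = 23.673 kJ/s

Q_out = 23.7 kJ/s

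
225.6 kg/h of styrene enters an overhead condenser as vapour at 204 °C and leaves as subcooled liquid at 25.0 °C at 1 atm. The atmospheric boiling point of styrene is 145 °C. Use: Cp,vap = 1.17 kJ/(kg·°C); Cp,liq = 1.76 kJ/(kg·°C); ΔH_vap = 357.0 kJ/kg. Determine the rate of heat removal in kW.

vapour 204→145 °C: -69.03 kJ/kg
condensation at 145 °C: -357 kJ/kg
liquid 145→25.0 °C: -211.2 kJ/kg
Δh = -69.03 + -357 + -211.2 = -637.23 kJ/kg
Q = ṁ·Δh = 225.6 kg/h × -637.23 kJ/kg = -143760 kJ/h
|Q| = 39.933 kW

Q_c = 39.9 kW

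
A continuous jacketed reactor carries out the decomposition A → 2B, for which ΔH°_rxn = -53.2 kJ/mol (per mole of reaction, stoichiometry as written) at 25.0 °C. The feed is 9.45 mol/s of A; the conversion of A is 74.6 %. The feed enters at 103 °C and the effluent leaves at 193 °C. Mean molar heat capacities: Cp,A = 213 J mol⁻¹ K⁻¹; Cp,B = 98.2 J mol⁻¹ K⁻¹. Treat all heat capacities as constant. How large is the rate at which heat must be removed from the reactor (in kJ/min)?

Extent of reaction ξ = 0.746 × 9.45 = 7.0497 mol/s
Reaction term: ξ·ΔH°_rxn = 7.0497 × -53.2 = -375.04 kJ/s
Sensible, feed 103→25 °C: -157 kJ/s
Outlet flows (mol/s): A 2.4003, B 14.099
Sensible, products 25→193 °C: 318.5 kJ/s
Q = ΔH = -213.55 kJ/s = -213.55 kW
Heat removed = 12813 kJ/min

Q_out = 12800 kJ/min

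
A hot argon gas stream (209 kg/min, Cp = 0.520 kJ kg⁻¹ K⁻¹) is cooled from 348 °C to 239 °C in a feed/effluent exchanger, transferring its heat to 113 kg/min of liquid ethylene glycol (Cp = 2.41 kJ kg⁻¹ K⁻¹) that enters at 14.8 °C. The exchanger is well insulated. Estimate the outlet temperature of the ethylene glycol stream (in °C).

T_c,out = 58.3 °C

Heat released by hot stream: Q = 209 × 0.520 × (348 − 239) = 11846 kJ/min
Energy balance on cold side (adiabatic exchanger): Q = ṁ_c·Cp_c·(T_c,out − T_c,in)
T_c,out = 14.8 + 11846/(113 × 2.41) = 58.299 °C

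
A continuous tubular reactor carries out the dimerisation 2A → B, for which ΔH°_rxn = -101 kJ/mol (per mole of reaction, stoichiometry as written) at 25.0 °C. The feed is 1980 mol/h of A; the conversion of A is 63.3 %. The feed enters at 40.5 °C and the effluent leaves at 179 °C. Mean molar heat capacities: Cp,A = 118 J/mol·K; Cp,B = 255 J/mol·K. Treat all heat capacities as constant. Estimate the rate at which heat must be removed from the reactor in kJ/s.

Q_out = 8.08 kJ/s

Extent of reaction ξ = 0.633 × 1980 / 2 = 626.67 mol/h
Reaction term: ξ·ΔH°_rxn = 626.67 × -101 = -63294 kJ/h
Sensible, feed 40.5→25 °C: -3621.4 kJ/h
Outlet flows (mol/h): A 726.66, B 626.67
Sensible, products 25→179 °C: 37814 kJ/h
Q = ΔH = -29101 kJ/h = -8.0836 kW
Heat removed = 8.0836 kJ/s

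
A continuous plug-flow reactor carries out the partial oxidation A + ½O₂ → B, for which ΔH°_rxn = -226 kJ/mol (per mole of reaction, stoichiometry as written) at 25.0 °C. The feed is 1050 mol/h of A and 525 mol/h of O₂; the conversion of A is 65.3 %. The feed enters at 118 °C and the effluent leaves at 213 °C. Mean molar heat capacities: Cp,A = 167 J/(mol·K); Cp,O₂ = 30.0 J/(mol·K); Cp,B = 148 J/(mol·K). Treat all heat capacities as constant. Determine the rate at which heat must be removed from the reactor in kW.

Extent of reaction ξ = 0.653 × 1050 = 685.65 mol/h
Reaction term: ξ·ΔH°_rxn = 685.65 × -226 = -154960 kJ/h
Sensible, feed 118→25 °C: -17772 kJ/h
Outlet flows (mol/h): A 364.35, O₂ 182.18, B 685.65
Sensible, products 25→213 °C: 31544 kJ/h
Q = ΔH = -141190 kJ/h = -39.218 kW
Heat removed = 39.218 kW

Q_out = 39.2 kW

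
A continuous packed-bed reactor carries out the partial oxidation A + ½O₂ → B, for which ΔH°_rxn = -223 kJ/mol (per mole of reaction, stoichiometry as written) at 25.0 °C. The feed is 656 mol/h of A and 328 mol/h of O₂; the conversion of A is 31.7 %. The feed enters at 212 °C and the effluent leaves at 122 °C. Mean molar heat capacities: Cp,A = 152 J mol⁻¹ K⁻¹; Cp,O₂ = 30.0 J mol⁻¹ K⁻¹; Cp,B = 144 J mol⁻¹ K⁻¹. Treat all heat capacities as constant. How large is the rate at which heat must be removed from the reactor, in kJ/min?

Extent of reaction ξ = 0.317 × 656 = 207.95 mol/h
Reaction term: ξ·ΔH°_rxn = 207.95 × -223 = -46373 kJ/h
Sensible, feed 212→25 °C: -20486 kJ/h
Outlet flows (mol/h): A 448.05, O₂ 224.02, B 207.95
Sensible, products 25→122 °C: 10163 kJ/h
Q = ΔH = -56697 kJ/h = -15.749 kW
Heat removed = 944.95 kJ/min

Q_out = 945 kJ/min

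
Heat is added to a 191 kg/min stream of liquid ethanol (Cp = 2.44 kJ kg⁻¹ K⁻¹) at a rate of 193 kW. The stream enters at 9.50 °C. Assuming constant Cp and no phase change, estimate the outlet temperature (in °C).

Q = 193 kW = 11580 kJ/min
ΔT = Q/(ṁ·Cp) = 11580/(191×2.44) = 24.848 K
T_out = 9.50 + 24.848 = 34.348 °C

T_out = 34.3 °C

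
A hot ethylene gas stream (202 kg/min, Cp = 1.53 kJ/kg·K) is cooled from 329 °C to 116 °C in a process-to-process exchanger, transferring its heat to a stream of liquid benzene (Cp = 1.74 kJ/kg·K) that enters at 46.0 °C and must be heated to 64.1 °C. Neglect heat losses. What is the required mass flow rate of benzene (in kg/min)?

Heat released by hot stream: Q = 202 × 1.53 × (329 − 116) = 65830 kJ/min
Energy balance on cold side (adiabatic exchanger): Q = ṁ_c·Cp_c·(T_c,out − T_c,in)
ṁ_c = 65830 / [1.74 × (64.1 − 46.0)] = 2090.2 kg/min

ṁ_c = 2090 kg/min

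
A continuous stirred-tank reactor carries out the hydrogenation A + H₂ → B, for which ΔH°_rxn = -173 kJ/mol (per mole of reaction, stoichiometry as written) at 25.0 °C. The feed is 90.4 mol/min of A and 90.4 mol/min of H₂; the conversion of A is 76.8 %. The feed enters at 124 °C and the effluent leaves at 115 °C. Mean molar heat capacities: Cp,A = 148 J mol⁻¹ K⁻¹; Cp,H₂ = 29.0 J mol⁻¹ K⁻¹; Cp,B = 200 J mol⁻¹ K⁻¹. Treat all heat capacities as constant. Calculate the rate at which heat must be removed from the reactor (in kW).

Extent of reaction ξ = 0.768 × 90.4 = 69.427 mol/min
Reaction term: ξ·ΔH°_rxn = 69.427 × -173 = -12011 kJ/min
Sensible, feed 124→25 °C: -1584.1 kJ/min
Outlet flows (mol/min): A 20.973, H₂ 20.973, B 69.427
Sensible, products 25→115 °C: 1583.8 kJ/min
Q = ΔH = -12011 kJ/min = -200.19 kW
Heat removed = 200.19 kW

Q_out = 200 kW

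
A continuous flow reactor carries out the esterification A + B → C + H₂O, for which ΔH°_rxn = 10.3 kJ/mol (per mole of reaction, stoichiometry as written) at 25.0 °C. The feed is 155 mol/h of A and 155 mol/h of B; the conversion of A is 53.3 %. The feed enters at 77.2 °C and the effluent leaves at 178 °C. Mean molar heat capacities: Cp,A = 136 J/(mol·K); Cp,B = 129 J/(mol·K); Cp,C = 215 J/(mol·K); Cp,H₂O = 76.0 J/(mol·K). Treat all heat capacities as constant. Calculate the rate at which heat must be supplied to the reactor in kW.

Q_in = 1.48 kW

Extent of reaction ξ = 0.533 × 155 = 82.615 mol/h
Reaction term: ξ·ΔH°_rxn = 82.615 × 10.3 = 850.93 kJ/h
Sensible, feed 77.2→25 °C: -2144.1 kJ/h
Outlet flows (mol/h): A 72.385, B 72.385, C 82.615, H₂O 82.615
Sensible, products 25→178 °C: 6613.1 kJ/h
Q = ΔH = 5319.9 kJ/h = 1.4778 kW
Heat supplied = 1.4778 kW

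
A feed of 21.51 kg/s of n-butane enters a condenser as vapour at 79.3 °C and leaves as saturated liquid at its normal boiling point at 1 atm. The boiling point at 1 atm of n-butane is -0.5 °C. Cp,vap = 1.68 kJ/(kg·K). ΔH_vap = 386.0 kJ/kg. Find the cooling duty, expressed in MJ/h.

Q_c = 40300 MJ/h

vapour 79.3→-0.5 °C: -134.06 kJ/kg
condensation at -0.5 °C: -386 kJ/kg
Δh = -134.06 + -386 = -520.06 kJ/kg
Q = ṁ·Δh = 21.51 kg/s × -520.06 kJ/kg = -11187 kJ/s
|Q| = 11187 kW = 40272 MJ/h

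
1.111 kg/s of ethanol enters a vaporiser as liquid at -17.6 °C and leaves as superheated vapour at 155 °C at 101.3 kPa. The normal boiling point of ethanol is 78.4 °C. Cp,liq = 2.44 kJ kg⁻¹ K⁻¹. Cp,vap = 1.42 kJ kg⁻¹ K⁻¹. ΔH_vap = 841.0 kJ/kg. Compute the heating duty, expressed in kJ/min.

Q = 78900 kJ/min

liquid -17.6→78.4 °C: 234.24 kJ/kg
vaporisation at 78.4 °C: 841 kJ/kg
vapour 78.4→155 °C: 108.77 kJ/kg
Δh = 234.24 + 841 + 108.77 = 1184 kJ/kg
Q = ṁ·Δh = 1.111 kg/s × 1184 kJ/kg = 1315.4 kJ/s
|Q| = 1315.4 kW = 78926 kJ/min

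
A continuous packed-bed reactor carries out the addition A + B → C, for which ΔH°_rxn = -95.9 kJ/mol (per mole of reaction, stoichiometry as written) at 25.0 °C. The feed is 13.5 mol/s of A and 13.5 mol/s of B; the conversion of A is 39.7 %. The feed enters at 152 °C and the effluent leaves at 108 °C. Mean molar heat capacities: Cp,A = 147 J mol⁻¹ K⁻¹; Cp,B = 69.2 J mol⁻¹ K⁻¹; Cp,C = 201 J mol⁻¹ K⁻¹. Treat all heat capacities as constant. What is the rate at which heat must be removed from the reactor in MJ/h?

Extent of reaction ξ = 0.397 × 13.5 = 5.3595 mol/s
Reaction term: ξ·ΔH°_rxn = 5.3595 × -95.9 = -513.98 kJ/s
Sensible, feed 152→25 °C: -370.67 kJ/s
Outlet flows (mol/s): A 8.1405, B 8.1405, C 5.3595
Sensible, products 25→108 °C: 235.49 kJ/s
Q = ΔH = -649.16 kJ/s = -649.16 kW
Heat removed = 2337 MJ/h

Q_out = 2340 MJ/h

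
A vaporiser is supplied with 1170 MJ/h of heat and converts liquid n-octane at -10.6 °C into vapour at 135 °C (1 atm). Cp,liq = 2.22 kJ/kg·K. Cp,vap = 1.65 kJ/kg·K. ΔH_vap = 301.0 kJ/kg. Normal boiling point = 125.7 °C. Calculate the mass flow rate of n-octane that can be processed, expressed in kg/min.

Δh = 2.22×(125.7−-10.6) + 301.0 + 1.65×(135−125.7) = 618.93 kJ/kg
Q = 1170 MJ/h = 325 kJ/s = 19500 kJ/min
ṁ = Q/Δh = 19500 / 618.93 = 31.506 kg/min

ṁ = 31.5 kg/min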